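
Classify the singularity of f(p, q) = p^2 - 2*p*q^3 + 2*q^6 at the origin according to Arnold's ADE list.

A_5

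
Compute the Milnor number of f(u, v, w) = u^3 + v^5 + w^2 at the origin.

8

The Hessian of f at 0 is [[0, 0, 0], [0, 0, 0], [0, 0, 2]] with rank 1, so corank 2. A Groebner basis of the Jacobian ideal J(f) in C{u,v,w} is {v^4, u^2, w}; counting standard monomials gives mu = 8. Corank 2; j^3 = u^3 is a perfect cube, so E-series; the 5-jet and mu = 8 give E_8.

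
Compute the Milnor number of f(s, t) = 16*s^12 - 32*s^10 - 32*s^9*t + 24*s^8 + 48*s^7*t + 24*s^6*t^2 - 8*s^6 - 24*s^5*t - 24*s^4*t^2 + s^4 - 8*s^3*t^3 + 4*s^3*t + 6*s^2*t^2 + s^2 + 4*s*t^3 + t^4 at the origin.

The Hessian of f at 0 is [[2, 0], [0, 0]] with rank 1, so corank 1. A Groebner basis of the Jacobian ideal J(f) in C{s,t} is {t^3, s}; counting standard monomials gives mu = 3. Corank 1: A-series; mu = 3 gives A_3.

3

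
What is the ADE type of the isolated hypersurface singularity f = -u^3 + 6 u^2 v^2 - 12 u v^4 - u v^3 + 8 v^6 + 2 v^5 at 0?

The Hessian of f at 0 is [[0, 0], [0, 0]] with rank 0, so corank 2. A Groebner basis of the Jacobian ideal J(f) in C{u,v} is {-u^2/4 + v^4 - v^3/12, u^3, u^2*v + u^2/12 + v^3/36, -u^2/2 + u*v^2 - v^3/6}; counting standard monomials gives mu = 7. Corank 2; j^3 = -u^3 is a perfect cube, so E-series; the 4-jet and mu = 7 give E_7.

E_{7}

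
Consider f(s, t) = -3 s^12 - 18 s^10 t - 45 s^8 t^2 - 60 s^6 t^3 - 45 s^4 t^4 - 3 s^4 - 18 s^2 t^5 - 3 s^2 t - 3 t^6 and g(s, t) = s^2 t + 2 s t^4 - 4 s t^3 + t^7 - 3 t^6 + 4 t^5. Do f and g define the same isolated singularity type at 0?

Yes.

The Hessian of f at 0 is [[0, 0], [0, 0]] with rank 0, so corank 2. A Groebner basis of the Jacobian ideal J(f) in C{s,t} is {s^2/6 + t^5, s^3, s*t}; counting standard monomials gives mu = 7. Corank 2; j^3 = -3*s^2*t has shape L^2 M (L != M), so D-series; mu = 7 gives D_7. The Hessian of g at 0 is [[0, 0], [0, 0]] with rank 0, so corank 2. A Groebner basis of the Jacobian ideal J(g) in C{s,t} is {s*t + t^4 - 2*t^3, s^3, s^2*t + 2*s^2/5 + 8*s*t/5 - 16*t^3/5, -s^2/10 + s*t^2 + 8*s*t/5 - 16*t^3/5}; counting standard monomials gives mu = 7. Corank 2; j^3 = s^2*t has shape L^2 M (L != M), so D-series; mu = 7 gives D_7. Both have type D_7, hence right-equivalent.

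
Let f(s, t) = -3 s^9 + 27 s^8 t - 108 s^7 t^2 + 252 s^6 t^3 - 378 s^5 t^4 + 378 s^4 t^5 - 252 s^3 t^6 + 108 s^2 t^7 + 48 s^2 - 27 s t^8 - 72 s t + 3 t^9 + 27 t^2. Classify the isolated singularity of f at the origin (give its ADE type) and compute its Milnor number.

Type A_8, Milnor number mu = 8.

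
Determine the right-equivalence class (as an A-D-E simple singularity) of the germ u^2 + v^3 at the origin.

The Hessian of f at 0 is [[2, 0], [0, 0]] with rank 1, so corank 1. A Groebner basis of the Jacobian ideal J(f) in C{u,v} is {v^2, u}; counting standard monomials gives mu = 2. Corank 1: A-series; mu = 2 gives A_2.

A_2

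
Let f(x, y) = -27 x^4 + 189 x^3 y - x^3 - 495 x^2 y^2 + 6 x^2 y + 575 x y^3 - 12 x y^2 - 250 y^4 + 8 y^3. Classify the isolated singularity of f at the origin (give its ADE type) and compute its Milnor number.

Type E_7, Milnor number mu = 7.

The Hessian of f at 0 has rank 0. Corank 2; j^3 = -(x - 2*y)^3 is a perfect cube, so E-series; the 4-jet and mu = 7 give E_7.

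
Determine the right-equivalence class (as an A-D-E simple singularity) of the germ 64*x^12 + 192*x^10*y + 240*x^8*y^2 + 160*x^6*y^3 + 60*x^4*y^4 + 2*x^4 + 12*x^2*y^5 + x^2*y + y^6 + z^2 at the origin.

The Hessian of f at 0 is [[0, 0, 0], [0, 0, 0], [0, 0, 2]] with rank 1, so corank 2. A Groebner basis of the Jacobian ideal J(f) in C{x,y,z} is {x^2/6 + y^5, x^3, x*y, z}; counting standard monomials gives mu = 7. Corank 2; j^3 = x^2*y has shape L^2 M (L != M), so D-series; mu = 7 gives D_7.

D7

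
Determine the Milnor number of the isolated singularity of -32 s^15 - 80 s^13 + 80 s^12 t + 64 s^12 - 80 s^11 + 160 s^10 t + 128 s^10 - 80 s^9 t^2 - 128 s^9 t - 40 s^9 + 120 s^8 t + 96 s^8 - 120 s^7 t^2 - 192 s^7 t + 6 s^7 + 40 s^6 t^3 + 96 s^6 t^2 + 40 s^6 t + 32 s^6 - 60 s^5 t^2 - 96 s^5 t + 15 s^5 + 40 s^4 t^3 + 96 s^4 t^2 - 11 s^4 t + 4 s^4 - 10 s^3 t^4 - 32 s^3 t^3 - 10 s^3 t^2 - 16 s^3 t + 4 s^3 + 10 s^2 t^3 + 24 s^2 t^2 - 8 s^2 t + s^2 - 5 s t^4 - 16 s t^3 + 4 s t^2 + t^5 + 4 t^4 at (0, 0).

4

The Hessian of f at 0 has rank 1. Corank 1: A-series; mu = 4 gives A_4.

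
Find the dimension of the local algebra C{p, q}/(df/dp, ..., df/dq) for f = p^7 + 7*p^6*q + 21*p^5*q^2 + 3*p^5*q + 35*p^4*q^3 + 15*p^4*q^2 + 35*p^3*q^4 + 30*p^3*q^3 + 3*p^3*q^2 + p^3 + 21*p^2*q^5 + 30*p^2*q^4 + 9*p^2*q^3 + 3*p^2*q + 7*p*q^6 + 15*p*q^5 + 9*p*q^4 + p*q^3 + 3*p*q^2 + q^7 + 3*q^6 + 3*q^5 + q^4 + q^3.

7

The Hessian of f at 0 has rank 0. Corank 2; j^3 = (p + q)^3 is a perfect cube, so E-series; the 4-jet and mu = 7 give E_7.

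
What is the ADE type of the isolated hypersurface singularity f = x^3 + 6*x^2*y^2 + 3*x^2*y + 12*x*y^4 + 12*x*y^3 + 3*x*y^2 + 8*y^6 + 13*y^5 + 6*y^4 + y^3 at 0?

E_{8}

The Hessian of f at 0 is [[0, 0], [0, 0]] with rank 0, so corank 2. A Groebner basis of the Jacobian ideal J(f) in C{x,y} is {y^4, x^3 + 3*x^2*y - 3*x^2/4 - 3*x*y/2 - 2*y^3 - 3*y^2/4, x^2/4 + x*y^2 + x*y/2 + y^3 + y^2/4}; counting standard monomials gives mu = 8. Corank 2; j^3 = (x + y)^3 is a perfect cube, so E-series; the 5-jet and mu = 8 give E_8.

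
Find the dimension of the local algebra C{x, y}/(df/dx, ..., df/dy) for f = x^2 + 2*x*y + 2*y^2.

The Hessian of f at 0 has rank 2. Corank 0: nondegenerate Morse point, so A_1.

1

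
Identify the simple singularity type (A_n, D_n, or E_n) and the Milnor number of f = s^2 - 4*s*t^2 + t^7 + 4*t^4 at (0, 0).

Type A_6, Milnor number mu = 6.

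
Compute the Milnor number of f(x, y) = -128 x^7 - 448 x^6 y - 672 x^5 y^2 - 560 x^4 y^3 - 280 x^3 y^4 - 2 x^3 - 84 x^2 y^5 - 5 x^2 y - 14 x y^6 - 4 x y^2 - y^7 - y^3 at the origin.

8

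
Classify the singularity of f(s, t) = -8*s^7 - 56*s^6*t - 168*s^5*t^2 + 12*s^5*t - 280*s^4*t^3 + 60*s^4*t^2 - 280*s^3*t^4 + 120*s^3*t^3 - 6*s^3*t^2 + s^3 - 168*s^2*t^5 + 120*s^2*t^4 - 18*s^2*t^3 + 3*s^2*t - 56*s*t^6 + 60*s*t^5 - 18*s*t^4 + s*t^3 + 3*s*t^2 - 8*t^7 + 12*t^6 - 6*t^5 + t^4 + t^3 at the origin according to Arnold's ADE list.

The Hessian of f at 0 is [[0, 0], [0, 0]] with rank 0, so corank 2. A Groebner basis of the Jacobian ideal J(f) in C{s,t} is {s^3 + 3*s^2*t + 6*s^2 + 12*s*t + 6*t^2, -3*s^2 + s*t^2 - 6*s*t - 3*t^2, 3*s^2 + 6*s*t + t^3 + 3*t^2}; counting standard monomials gives mu = 7. Corank 2; j^3 = (s + t)^3 is a perfect cube, so E-series; the 4-jet and mu = 7 give E_7.

E7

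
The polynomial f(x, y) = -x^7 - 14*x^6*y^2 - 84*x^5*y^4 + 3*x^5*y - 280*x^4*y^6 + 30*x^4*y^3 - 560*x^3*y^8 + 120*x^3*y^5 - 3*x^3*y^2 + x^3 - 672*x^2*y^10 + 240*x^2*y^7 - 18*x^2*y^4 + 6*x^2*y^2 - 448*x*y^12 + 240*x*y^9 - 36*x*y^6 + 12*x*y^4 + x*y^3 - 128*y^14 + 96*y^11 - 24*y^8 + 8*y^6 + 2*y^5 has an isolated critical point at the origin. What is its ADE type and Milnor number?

The Hessian of f at 0 has rank 0. Corank 2; j^3 = x^3 is a perfect cube, so E-series; the 4-jet and mu = 7 give E_7.

Type E7, Milnor number mu = 7.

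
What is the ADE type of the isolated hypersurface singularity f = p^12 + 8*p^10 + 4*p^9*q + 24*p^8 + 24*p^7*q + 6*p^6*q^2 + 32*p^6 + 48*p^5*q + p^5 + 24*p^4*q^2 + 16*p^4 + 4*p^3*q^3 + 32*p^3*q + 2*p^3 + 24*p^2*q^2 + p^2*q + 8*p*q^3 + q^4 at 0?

The Hessian of f at 0 is [[0, 0], [0, 0]] with rank 0, so corank 2. A Groebner basis of the Jacobian ideal J(f) in C{p,q} is {p*q^2, -p*q/8 + q^3, p^2 + p*q/2}; counting standard monomials gives mu = 5. Corank 2; j^3 = p^2*(2*p + q) has shape L^2 M (L != M), so D-series; mu = 5 gives D_5.

D5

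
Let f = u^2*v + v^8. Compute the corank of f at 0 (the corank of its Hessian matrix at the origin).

2

Hessian at 0 has rank 0.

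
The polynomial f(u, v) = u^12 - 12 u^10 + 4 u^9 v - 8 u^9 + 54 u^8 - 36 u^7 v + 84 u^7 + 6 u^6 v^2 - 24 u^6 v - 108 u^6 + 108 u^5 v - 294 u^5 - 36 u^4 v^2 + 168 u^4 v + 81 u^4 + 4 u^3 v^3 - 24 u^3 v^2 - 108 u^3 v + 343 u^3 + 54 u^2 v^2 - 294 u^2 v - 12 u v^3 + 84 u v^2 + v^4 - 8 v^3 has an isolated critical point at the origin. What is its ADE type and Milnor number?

Type E6, Milnor number mu = 6.

The Hessian of f at 0 has rank 0. Corank 2; j^3 = (7*u - 2*v)^3 is a perfect cube, so E-series; the 4-jet and mu = 6 give E_6.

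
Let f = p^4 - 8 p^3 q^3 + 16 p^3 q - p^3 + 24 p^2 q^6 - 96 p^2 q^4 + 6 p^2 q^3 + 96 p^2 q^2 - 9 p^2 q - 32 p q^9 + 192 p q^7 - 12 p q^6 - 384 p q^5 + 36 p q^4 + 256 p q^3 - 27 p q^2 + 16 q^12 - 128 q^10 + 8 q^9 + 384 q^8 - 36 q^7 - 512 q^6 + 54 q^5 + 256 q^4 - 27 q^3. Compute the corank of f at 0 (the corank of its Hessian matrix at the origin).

The Hessian at 0 is [[0, 0], [0, 0]] of rank 0; hence corank 2.

2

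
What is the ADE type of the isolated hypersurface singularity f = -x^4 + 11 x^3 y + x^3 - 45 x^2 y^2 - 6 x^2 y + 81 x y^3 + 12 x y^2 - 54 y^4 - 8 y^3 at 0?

E7

The Hessian of f at 0 is [[0, 0], [0, 0]] with rank 0, so corank 2. A Groebner basis of the Jacobian ideal J(f) in C{x,y} is {3*x^2 - 12*x*y + y^4 + y^3 + 12*y^2, x^3 - 30*x^2 + 120*x*y - 18*y^3 - 120*y^2, x^2*y - 9*x^2 + 36*x*y - 7*y^3 - 36*y^2, -2*x^2 + x*y^2 + 8*x*y - 8*y^3/3 - 8*y^2}; counting standard monomials gives mu = 7. Corank 2; j^3 = (x - 2*y)^3 is a perfect cube, so E-series; the 4-jet and mu = 7 give E_7.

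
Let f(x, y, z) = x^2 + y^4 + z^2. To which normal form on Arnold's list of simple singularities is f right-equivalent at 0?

A_{3}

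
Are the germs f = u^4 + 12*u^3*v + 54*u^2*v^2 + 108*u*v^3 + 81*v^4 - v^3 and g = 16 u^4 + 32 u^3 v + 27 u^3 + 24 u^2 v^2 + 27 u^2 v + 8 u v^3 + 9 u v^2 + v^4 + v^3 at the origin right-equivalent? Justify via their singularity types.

Yes.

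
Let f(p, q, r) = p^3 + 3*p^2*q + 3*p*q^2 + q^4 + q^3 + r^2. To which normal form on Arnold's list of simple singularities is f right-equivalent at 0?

E6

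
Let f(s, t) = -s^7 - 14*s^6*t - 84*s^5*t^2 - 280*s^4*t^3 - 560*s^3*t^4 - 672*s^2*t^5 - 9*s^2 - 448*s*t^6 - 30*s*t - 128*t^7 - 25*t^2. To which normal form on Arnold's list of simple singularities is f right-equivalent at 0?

A_{6}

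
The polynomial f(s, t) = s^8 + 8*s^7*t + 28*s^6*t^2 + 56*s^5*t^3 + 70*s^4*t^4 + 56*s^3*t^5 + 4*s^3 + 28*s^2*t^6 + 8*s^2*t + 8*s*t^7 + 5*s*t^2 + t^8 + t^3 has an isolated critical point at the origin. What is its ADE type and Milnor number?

The Hessian of f at 0 has rank 0. Corank 2; j^3 = (s + t)*(2*s + t)^2 has shape L^2 M (L != M), so D-series; mu = 9 gives D_9.

Type D_9, Milnor number mu = 9.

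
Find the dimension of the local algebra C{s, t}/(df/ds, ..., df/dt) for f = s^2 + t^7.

The Hessian of f at 0 is [[2, 0], [0, 0]] with rank 1, so corank 1. A Groebner basis of the Jacobian ideal J(f) in C{s,t} is {t^6, s}; counting standard monomials gives mu = 6. Corank 1: A-series; mu = 6 gives A_6.

6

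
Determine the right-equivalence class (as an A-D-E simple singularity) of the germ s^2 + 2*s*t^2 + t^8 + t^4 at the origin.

A_{7}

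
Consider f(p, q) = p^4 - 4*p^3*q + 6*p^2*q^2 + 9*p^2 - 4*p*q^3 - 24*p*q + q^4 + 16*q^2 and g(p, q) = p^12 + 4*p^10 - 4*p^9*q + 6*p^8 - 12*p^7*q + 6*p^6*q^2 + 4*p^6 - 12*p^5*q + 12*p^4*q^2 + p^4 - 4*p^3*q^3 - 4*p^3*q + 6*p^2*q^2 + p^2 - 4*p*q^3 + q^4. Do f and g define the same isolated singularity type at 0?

Yes.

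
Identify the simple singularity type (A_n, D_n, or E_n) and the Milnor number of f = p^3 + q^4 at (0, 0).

Type E_{6}, Milnor number mu = 6.

The Hessian of f at 0 has rank 0. Corank 2; j^3 = p^3 is a perfect cube, so E-series; the 4-jet and mu = 6 give E_6.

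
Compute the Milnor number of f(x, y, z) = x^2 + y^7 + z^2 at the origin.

The Hessian of f at 0 is [[2, 0, 0], [0, 0, 0], [0, 0, 2]] with rank 2, so corank 1. A Groebner basis of the Jacobian ideal J(f) in C{x,y,z} is {y^6, x, z}; counting standard monomials gives mu = 6. Corank 1: A-series; mu = 6 gives A_6.

6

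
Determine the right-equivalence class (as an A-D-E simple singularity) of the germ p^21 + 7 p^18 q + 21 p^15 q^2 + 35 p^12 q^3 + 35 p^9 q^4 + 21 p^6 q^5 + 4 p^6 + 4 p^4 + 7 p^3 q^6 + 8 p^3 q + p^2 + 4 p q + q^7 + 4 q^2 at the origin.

A_6

The Hessian of f at 0 has rank 1. Corank 1: A-series; mu = 6 gives A_6.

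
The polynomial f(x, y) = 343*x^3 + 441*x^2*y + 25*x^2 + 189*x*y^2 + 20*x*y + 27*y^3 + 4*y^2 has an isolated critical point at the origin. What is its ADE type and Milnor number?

The Hessian of f at 0 is [[50, 20], [20, 8]] with rank 1, so corank 1. A Groebner basis of the Jacobian ideal J(f) in C{x,y} is {y^2, x + 2*y/5}; counting standard monomials gives mu = 2. Corank 1: A-series; mu = 2 gives A_2.

Type A_{2}, Milnor number mu = 2.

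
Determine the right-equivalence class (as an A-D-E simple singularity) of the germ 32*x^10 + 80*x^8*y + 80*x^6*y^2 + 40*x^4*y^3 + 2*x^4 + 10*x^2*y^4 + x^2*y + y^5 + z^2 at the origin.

D_{6}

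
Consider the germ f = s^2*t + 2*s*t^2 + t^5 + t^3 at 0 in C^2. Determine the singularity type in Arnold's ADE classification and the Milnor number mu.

The Hessian of f at 0 is [[0, 0], [0, 0]] with rank 0, so corank 2. A Groebner basis of the Jacobian ideal J(f) in C{s,t} is {s^2/5 + t^4 - t^2/5, s^3 + t^3, s*t + t^2}; counting standard monomials gives mu = 6. Corank 2; j^3 = t*(s + t)^2 has shape L^2 M (L != M), so D-series; mu = 6 gives D_6.

Type D6, Milnor number mu = 6.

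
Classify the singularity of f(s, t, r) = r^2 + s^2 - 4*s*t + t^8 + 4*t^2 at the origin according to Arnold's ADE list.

A_{7}

The Hessian of f at 0 is [[2, -4, 0], [-4, 8, 0], [0, 0, 2]] with rank 2, so corank 1. A Groebner basis of the Jacobian ideal J(f) in C{s,t,r} is {t^7, s - 2*t, r}; counting standard monomials gives mu = 7. Corank 1: A-series; mu = 7 gives A_7.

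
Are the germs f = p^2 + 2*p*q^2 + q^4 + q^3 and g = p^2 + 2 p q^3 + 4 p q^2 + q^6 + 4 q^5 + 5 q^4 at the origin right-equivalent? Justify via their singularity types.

The Hessian of f at 0 has rank 1. Corank 1: A-series; mu = 2 gives A_2. The Hessian of g at 0 has rank 1. Corank 1: A-series; mu = 3 gives A_3. f is A_2 but g is A_3, hence not right-equivalent.

No.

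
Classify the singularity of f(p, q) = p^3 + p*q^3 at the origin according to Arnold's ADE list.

The Hessian of f at 0 has rank 0. Corank 2; j^3 = p^3 is a perfect cube, so E-series; the 4-jet and mu = 7 give E_7.

E7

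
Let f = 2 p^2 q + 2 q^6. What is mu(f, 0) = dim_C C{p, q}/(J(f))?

7

The Hessian of f at 0 has rank 0. Corank 2; j^3 = 2*p^2*q has shape L^2 M (L != M), so D-series; mu = 7 gives D_7.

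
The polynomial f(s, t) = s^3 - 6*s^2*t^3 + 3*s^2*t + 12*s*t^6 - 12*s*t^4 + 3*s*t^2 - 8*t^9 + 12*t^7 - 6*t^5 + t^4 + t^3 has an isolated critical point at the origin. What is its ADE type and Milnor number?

Type E6, Milnor number mu = 6.

The Hessian of f at 0 has rank 0. Corank 2; j^3 = (s + t)^3 is a perfect cube, so E-series; the 4-jet and mu = 6 give E_6.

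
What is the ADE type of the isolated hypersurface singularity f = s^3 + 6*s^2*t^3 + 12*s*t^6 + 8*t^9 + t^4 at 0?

E_{6}

The Hessian of f at 0 has rank 0. Corank 2; j^3 = s^3 is a perfect cube, so E-series; the 4-jet and mu = 6 give E_6.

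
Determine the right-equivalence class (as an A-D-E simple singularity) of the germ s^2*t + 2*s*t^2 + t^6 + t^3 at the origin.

The Hessian of f at 0 is [[0, 0], [0, 0]] with rank 0, so corank 2. A Groebner basis of the Jacobian ideal J(f) in C{s,t} is {s^2/6 + t^5 - t^2/6, s^3 + t^3, s*t + t^2}; counting standard monomials gives mu = 7. Corank 2; j^3 = t*(s + t)^2 has shape L^2 M (L != M), so D-series; mu = 7 gives D_7.

D7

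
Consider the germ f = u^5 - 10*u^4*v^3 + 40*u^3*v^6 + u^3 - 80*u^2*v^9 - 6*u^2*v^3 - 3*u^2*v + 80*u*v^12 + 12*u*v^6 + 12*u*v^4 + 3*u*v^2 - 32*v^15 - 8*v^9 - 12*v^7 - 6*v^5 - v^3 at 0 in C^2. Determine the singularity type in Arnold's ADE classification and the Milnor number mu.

Type E8, Milnor number mu = 8.

The Hessian of f at 0 is [[0, 0], [0, 0]] with rank 0, so corank 2. A Groebner basis of the Jacobian ideal J(f) in C{u,v} is {3*u^2/4 + u*v^3 - 3*u*v/2 + 3*v^2/4, u^2 - 2*u*v + v^4 + v^2, u^3 - 3*u*v^2 + 2*v^3, u^2*v - 2*u*v^2 + v^3}; counting standard monomials gives mu = 8. Corank 2; j^3 = (u - v)^3 is a perfect cube, so E-series; the 5-jet and mu = 8 give E_8.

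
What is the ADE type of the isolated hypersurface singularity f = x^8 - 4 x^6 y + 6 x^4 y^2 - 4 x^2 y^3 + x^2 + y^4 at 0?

A_3

The Hessian of f at 0 has rank 1. Corank 1: A-series; mu = 3 gives A_3.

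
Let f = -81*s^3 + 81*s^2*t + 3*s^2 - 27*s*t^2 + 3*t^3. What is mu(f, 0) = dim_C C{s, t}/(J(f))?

2

The Hessian of f at 0 has rank 1. Corank 1: A-series; mu = 2 gives A_2.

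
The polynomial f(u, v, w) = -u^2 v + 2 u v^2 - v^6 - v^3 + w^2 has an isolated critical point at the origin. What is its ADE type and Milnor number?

The Hessian of f at 0 is [[0, 0, 0], [0, 0, 0], [0, 0, 2]] with rank 1, so corank 2. A Groebner basis of the Jacobian ideal J(f) in C{u,v,w} is {u^2/6 + v^5 - v^2/6, u^3 - v^3, u*v - v^2, w}; counting standard monomials gives mu = 7. Corank 2; j^3 = -v*(u - v)^2 has shape L^2 M (L != M), so D-series; mu = 7 gives D_7.

Type D7, Milnor number mu = 7.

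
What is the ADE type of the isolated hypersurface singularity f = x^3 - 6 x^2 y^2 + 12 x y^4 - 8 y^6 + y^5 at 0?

The Hessian of f at 0 has rank 0. Corank 2; j^3 = x^3 is a perfect cube, so E-series; the 5-jet and mu = 8 give E_8.

E8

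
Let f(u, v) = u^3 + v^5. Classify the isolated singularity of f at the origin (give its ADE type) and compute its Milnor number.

Type E_{8}, Milnor number mu = 8.

The Hessian of f at 0 has rank 0. Corank 2; j^3 = u^3 is a perfect cube, so E-series; the 5-jet and mu = 8 give E_8.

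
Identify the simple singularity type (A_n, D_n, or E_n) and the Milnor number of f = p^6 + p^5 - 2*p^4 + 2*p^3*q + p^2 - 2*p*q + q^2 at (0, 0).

The Hessian of f at 0 is [[2, -2], [-2, 2]] with rank 1, so corank 1. A Groebner basis of the Jacobian ideal J(f) in C{p,q} is {-p + q^3 + q, p^2 - q^2, p*q - q^2}; counting standard monomials gives mu = 4. Corank 1: A-series; mu = 4 gives A_4.

Type A4, Milnor number mu = 4.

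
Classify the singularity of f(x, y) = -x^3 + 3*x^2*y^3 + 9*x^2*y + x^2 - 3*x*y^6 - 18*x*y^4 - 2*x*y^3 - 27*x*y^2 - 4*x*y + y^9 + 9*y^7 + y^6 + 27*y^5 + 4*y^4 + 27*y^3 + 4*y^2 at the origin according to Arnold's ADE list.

A_2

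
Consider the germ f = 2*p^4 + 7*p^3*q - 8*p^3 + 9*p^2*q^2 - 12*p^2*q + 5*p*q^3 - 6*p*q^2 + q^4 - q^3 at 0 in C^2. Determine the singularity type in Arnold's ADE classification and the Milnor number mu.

The Hessian of f at 0 has rank 0. Corank 2; j^3 = -(2*p + q)^3 is a perfect cube, so E-series; the 4-jet and mu = 7 give E_7.

Type E7, Milnor number mu = 7.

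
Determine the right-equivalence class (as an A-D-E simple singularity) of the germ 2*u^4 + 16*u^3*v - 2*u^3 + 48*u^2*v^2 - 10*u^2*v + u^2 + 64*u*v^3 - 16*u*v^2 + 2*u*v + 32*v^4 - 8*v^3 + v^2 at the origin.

The Hessian of f at 0 is [[2, 2], [2, 2]] with rank 1, so corank 1. A Groebner basis of the Jacobian ideal J(f) in C{u,v} is {u^2 - u - v, u*v + u + v, -u + v^2 - v}; counting standard monomials gives mu = 3. Corank 1: A-series; mu = 3 gives A_3.

A3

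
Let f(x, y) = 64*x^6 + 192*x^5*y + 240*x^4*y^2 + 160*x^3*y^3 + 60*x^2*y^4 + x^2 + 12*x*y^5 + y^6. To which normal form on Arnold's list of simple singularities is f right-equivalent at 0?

The Hessian of f at 0 has rank 1. Corank 1: A-series; mu = 5 gives A_5.

A5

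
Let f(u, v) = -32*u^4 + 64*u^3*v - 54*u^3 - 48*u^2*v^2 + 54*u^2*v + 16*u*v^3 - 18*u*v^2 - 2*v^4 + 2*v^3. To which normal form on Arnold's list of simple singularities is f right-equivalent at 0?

E_{6}

The Hessian of f at 0 has rank 0. Corank 2; j^3 = -2*(3*u - v)^3 is a perfect cube, so E-series; the 4-jet and mu = 6 give E_6.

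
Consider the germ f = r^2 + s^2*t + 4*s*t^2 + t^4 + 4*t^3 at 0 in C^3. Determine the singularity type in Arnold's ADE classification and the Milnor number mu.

The Hessian of f at 0 has rank 1. Corank 2; j^3 = t*(s + 2*t)^2 has shape L^2 M (L != M), so D-series; mu = 5 gives D_5.

Type D_5, Milnor number mu = 5.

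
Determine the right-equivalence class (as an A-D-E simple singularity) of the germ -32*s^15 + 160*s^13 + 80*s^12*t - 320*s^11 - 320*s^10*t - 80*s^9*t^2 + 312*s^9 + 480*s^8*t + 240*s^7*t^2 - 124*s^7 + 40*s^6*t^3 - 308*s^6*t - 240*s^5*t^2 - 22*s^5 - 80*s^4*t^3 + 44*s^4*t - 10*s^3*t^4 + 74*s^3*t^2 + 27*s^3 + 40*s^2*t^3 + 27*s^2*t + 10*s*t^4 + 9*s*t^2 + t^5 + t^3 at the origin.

The Hessian of f at 0 has rank 0. Corank 2; j^3 = (3*s + t)^3 is a perfect cube, so E-series; the 5-jet and mu = 8 give E_8.

E8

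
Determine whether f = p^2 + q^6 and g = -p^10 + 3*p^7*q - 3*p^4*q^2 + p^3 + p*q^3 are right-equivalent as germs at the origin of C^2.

No.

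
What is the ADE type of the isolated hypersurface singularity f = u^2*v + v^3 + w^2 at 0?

The Hessian of f at 0 is [[0, 0, 0], [0, 0, 0], [0, 0, 2]] with rank 1, so corank 2. A Groebner basis of the Jacobian ideal J(f) in C{u,v,w} is {v^3, u^2 + 3*v^2, u*v, w}; counting standard monomials gives mu = 4. Corank 2; j^3 = v*(u^2 + v^2) splits into three distinct lines over C (the quadratic factor has nonzero discriminant), so D_4.

D4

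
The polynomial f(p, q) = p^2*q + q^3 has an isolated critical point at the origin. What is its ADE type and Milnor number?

The Hessian of f at 0 has rank 0. Corank 2; j^3 = q*(p^2 + q^2) splits into three distinct lines over C (the quadratic factor has nonzero discriminant), so D_4.

Type D_4, Milnor number mu = 4.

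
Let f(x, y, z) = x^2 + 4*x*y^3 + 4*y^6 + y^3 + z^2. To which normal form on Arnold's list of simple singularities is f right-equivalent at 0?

The Hessian of f at 0 is [[2, 0, 0], [0, 0, 0], [0, 0, 2]] with rank 2, so corank 1. A Groebner basis of the Jacobian ideal J(f) in C{x,y,z} is {y^2, x, z}; counting standard monomials gives mu = 2. Corank 1: A-series; mu = 2 gives A_2.

A_{2}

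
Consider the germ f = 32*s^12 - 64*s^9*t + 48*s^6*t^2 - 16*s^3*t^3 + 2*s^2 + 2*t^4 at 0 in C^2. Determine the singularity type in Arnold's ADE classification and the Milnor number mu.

The Hessian of f at 0 has rank 1. Corank 1: A-series; mu = 3 gives A_3.

Type A3, Milnor number mu = 3.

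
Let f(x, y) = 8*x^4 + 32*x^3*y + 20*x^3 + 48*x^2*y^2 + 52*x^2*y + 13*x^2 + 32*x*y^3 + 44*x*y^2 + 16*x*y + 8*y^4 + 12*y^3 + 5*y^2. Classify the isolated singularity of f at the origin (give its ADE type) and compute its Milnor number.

The Hessian of f at 0 has rank 2. Corank 0: nondegenerate Morse point, so A_1.

Type A_1, Milnor number mu = 1.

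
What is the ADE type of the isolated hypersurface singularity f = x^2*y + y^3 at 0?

The Hessian of f at 0 is [[0, 0], [0, 0]] with rank 0, so corank 2. A Groebner basis of the Jacobian ideal J(f) in C{x,y} is {y^3, x^2 + 3*y^2, x*y}; counting standard monomials gives mu = 4. Corank 2; j^3 = y*(x^2 + y^2) splits into three distinct lines over C (the quadratic factor has nonzero discriminant), so D_4.

D_4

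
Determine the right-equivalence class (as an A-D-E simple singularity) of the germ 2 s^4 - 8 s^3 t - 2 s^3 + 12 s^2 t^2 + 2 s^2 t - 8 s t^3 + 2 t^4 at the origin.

D_{5}

The Hessian of f at 0 has rank 0. Corank 2; j^3 = -2*s^2*(s - t) has shape L^2 M (L != M), so D-series; mu = 5 gives D_5.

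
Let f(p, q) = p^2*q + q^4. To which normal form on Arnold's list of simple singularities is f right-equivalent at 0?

D_{5}

The Hessian of f at 0 is [[0, 0], [0, 0]] with rank 0, so corank 2. A Groebner basis of the Jacobian ideal J(f) in C{p,q} is {p^3, p^2/4 + q^3, p*q}; counting standard monomials gives mu = 5. Corank 2; j^3 = p^2*q has shape L^2 M (L != M), so D-series; mu = 5 gives D_5.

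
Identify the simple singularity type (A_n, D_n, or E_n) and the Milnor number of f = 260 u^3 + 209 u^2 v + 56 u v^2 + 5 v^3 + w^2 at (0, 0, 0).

Type D4, Milnor number mu = 4.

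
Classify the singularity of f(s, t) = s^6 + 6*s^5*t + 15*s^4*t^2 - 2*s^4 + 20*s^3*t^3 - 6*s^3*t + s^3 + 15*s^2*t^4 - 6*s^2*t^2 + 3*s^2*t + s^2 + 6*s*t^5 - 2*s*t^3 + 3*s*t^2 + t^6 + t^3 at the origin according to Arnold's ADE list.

A_2

The Hessian of f at 0 has rank 1. Corank 1: A-series; mu = 2 gives A_2.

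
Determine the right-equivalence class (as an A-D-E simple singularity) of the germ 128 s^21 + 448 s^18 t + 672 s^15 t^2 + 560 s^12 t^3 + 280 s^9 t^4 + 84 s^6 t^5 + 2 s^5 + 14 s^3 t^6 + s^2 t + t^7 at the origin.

The Hessian of f at 0 has rank 0. Corank 2; j^3 = s^2*t has shape L^2 M (L != M), so D-series; mu = 8 gives D_8.

D_{8}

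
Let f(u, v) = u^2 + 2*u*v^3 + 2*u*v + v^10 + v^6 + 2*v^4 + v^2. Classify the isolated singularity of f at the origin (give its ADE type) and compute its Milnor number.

Type A_{9}, Milnor number mu = 9.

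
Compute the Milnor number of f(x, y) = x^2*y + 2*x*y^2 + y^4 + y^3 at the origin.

The Hessian of f at 0 is [[0, 0], [0, 0]] with rank 0, so corank 2. A Groebner basis of the Jacobian ideal J(f) in C{x,y} is {x^3 - x^2/4 + y^2/4, x^2/4 + y^3 - y^2/4, x*y + y^2}; counting standard monomials gives mu = 5. Corank 2; j^3 = y*(x + y)^2 has shape L^2 M (L != M), so D-series; mu = 5 gives D_5.

5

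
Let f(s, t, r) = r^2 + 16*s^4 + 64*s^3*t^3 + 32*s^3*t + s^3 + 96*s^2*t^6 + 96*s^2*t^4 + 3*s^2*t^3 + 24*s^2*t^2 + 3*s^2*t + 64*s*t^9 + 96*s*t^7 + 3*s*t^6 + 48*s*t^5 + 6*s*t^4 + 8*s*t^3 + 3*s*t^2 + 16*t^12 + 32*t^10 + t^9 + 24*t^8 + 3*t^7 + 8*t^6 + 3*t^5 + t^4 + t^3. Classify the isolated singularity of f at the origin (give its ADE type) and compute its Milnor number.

Type E6, Milnor number mu = 6.

The Hessian of f at 0 is [[0, 0, 0], [0, 0, 0], [0, 0, 2]] with rank 1, so corank 2. A Groebner basis of the Jacobian ideal J(f) in C{s,t,r} is {t^4, s*t^2 + 5*t^3/6, s^2 + 2*s*t + t^2, r}; counting standard monomials gives mu = 6. Corank 2; j^3 = (s + t)^3 is a perfect cube, so E-series; the 4-jet and mu = 6 give E_6.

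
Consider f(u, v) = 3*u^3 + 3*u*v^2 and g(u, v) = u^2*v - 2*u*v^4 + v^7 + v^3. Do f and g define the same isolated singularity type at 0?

Yes.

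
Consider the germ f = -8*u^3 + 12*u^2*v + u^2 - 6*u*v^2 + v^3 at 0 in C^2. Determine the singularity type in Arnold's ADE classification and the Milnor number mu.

Type A_2, Milnor number mu = 2.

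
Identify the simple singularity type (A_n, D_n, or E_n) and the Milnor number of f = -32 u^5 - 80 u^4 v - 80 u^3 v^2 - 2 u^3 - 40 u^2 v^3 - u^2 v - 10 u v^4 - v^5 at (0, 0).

Type D6, Milnor number mu = 6.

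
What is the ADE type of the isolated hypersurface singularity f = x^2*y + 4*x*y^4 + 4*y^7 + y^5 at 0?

D6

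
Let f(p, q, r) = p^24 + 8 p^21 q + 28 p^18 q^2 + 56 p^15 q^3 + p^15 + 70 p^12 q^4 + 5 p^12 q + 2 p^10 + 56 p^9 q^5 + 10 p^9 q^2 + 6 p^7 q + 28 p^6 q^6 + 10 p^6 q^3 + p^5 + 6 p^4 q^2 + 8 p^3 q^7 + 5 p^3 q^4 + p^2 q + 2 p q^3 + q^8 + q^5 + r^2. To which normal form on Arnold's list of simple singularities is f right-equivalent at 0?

The Hessian of f at 0 is [[0, 0, 0], [0, 0, 0], [0, 0, 2]] with rank 1, so corank 2. A Groebner basis of the Jacobian ideal J(f) in C{p,q,r} is {p^4, p^3*q - p^2/8 - p*q^2/8, p^3 + p^2*q^2, p*q + q^3, r}; counting standard monomials gives mu = 9. Corank 2; j^3 = p^2*q has shape L^2 M (L != M), so D-series; mu = 9 gives D_9.

D9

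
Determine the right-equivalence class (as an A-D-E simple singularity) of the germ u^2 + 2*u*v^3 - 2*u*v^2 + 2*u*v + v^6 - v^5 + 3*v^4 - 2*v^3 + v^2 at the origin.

A4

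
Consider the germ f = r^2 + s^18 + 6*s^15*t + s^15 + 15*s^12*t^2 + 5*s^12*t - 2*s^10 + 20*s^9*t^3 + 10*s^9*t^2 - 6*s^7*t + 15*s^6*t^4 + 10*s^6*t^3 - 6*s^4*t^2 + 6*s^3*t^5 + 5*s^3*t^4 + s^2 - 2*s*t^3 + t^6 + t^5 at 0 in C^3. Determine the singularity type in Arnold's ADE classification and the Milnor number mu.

Type A_4, Milnor number mu = 4.

The Hessian of f at 0 has rank 2. Corank 1: A-series; mu = 4 gives A_4.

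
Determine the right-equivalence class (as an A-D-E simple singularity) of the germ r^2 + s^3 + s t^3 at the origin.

E_{7}

The Hessian of f at 0 is [[0, 0, 0], [0, 0, 0], [0, 0, 2]] with rank 1, so corank 2. A Groebner basis of the Jacobian ideal J(f) in C{s,t,r} is {s^3, s*t^2, 3*s^2 + t^3, r}; counting standard monomials gives mu = 7. Corank 2; j^3 = s^3 is a perfect cube, so E-series; the 4-jet and mu = 7 give E_7.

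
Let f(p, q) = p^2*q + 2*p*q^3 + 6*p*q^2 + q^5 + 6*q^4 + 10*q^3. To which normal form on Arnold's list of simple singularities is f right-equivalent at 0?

D4

The Hessian of f at 0 has rank 0. Corank 2; j^3 = q*(p^2 + 6*p*q + 10*q^2) splits into three distinct lines over C (the quadratic factor has nonzero discriminant), so D_4.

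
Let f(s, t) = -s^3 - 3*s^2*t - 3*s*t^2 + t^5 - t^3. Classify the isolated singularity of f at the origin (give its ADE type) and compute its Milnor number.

Type E_8, Milnor number mu = 8.

The Hessian of f at 0 is [[0, 0], [0, 0]] with rank 0, so corank 2. A Groebner basis of the Jacobian ideal J(f) in C{s,t} is {t^4, s^2 + 2*s*t + t^2}; counting standard monomials gives mu = 8. Corank 2; j^3 = -(s + t)^3 is a perfect cube, so E-series; the 5-jet and mu = 8 give E_8.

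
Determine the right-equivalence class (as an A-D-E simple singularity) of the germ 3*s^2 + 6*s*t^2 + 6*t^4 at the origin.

A_{3}

The Hessian of f at 0 is [[6, 0], [0, 0]] with rank 1, so corank 1. A Groebner basis of the Jacobian ideal J(f) in C{s,t} is {s^2, s*t, s + t^2}; counting standard monomials gives mu = 3. Corank 1: A-series; mu = 3 gives A_3.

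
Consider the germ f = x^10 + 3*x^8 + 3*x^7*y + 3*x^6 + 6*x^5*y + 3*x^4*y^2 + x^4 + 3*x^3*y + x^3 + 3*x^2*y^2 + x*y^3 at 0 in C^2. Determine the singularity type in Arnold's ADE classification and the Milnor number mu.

Type E7, Milnor number mu = 7.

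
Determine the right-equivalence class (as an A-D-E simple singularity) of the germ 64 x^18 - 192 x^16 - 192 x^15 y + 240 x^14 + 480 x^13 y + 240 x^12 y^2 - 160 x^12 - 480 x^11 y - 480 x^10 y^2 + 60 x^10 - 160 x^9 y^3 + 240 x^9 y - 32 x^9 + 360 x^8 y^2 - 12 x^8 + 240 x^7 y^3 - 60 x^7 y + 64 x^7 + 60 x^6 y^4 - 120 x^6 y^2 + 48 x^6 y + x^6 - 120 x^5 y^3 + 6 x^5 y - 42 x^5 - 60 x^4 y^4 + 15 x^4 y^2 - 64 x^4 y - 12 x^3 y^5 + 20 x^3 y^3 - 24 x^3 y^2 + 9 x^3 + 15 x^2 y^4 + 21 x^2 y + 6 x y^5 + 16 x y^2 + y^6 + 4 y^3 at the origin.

D_{7}

The Hessian of f at 0 has rank 0. Corank 2; j^3 = (x + y)*(3*x + 2*y)^2 has shape L^2 M (L != M), so D-series; mu = 7 gives D_7.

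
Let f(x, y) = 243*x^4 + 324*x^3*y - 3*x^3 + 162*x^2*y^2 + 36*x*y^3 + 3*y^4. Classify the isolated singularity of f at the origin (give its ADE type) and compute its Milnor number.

The Hessian of f at 0 has rank 0. Corank 2; j^3 = -3*x^3 is a perfect cube, so E-series; the 4-jet and mu = 6 give E_6.

Type E6, Milnor number mu = 6.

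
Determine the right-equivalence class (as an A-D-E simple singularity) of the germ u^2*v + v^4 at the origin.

D5

The Hessian of f at 0 has rank 0. Corank 2; j^3 = u^2*v has shape L^2 M (L != M), so D-series; mu = 5 gives D_5.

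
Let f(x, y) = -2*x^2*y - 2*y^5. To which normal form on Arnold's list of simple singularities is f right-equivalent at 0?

The Hessian of f at 0 has rank 0. Corank 2; j^3 = -2*x^2*y has shape L^2 M (L != M), so D-series; mu = 6 gives D_6.

D_6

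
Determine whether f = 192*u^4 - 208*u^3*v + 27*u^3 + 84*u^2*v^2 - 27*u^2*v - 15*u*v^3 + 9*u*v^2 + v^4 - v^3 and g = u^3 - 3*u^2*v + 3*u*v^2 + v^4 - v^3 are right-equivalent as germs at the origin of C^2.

No.

The Hessian of f at 0 has rank 0. Corank 2; j^3 = (3*u - v)^3 is a perfect cube, so E-series; the 4-jet and mu = 7 give E_7. The Hessian of g at 0 has rank 0. Corank 2; j^3 = (u - v)^3 is a perfect cube, so E-series; the 4-jet and mu = 6 give E_6. f is E_7 but g is E_6, hence not right-equivalent.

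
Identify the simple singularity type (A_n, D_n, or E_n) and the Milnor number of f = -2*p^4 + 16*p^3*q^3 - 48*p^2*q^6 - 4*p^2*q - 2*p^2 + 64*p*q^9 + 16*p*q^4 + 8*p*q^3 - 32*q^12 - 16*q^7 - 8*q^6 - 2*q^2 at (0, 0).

Type A_{1}, Milnor number mu = 1.

The Hessian of f at 0 has rank 2. Corank 0: nondegenerate Morse point, so A_1.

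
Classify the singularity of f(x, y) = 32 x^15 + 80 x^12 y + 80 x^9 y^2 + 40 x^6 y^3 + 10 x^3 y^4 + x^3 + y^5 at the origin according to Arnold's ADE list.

E8

The Hessian of f at 0 has rank 0. Corank 2; j^3 = x^3 is a perfect cube, so E-series; the 5-jet and mu = 8 give E_8.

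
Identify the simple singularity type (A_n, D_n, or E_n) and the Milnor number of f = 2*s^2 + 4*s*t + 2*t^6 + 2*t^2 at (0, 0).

Type A_5, Milnor number mu = 5.

The Hessian of f at 0 has rank 1. Corank 1: A-series; mu = 5 gives A_5.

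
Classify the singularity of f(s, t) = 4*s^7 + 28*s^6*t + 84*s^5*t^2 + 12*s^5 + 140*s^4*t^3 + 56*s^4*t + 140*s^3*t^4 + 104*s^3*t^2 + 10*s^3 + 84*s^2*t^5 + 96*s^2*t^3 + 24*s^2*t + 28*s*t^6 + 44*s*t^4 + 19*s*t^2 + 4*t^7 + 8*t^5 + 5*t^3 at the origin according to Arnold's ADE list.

D4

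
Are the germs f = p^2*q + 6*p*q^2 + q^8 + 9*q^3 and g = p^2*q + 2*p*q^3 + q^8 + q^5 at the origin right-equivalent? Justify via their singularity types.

The Hessian of f at 0 is [[0, 0], [0, 0]] with rank 0, so corank 2. A Groebner basis of the Jacobian ideal J(f) in C{p,q} is {p^2/8 + q^7 - 9*q^2/8, p^3 + 27*q^3, p*q + 3*q^2}; counting standard monomials gives mu = 9. Corank 2; j^3 = q*(p + 3*q)^2 has shape L^2 M (L != M), so D-series; mu = 9 gives D_9. The Hessian of g at 0 is [[0, 0], [0, 0]] with rank 0, so corank 2. A Groebner basis of the Jacobian ideal J(g) in C{p,q} is {p^4, p^3*q - p^2/8 - p*q^2/8, p^3 + p^2*q^2, p*q + q^3}; counting standard monomials gives mu = 9. Corank 2; j^3 = p^2*q has shape L^2 M (L != M), so D-series; mu = 9 gives D_9. Both have type D_9, hence right-equivalent.

Yes.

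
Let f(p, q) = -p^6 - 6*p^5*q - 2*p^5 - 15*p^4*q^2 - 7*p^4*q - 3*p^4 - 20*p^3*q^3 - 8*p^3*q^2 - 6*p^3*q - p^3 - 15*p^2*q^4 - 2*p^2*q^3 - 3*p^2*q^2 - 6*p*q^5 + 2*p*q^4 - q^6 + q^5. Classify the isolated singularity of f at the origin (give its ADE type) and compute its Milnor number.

The Hessian of f at 0 is [[0, 0], [0, 0]] with rank 0, so corank 2. A Groebner basis of the Jacobian ideal J(f) in C{p,q} is {-p^2/8 + p*q^3 - p*q^2/4, p^2/2 + p*q^2 + q^4, p^3, p^2*q + p^2/4 + p*q^2/2}; counting standard monomials gives mu = 8. Corank 2; j^3 = -p^3 is a perfect cube, so E-series; the 5-jet and mu = 8 give E_8.

Type E_{8}, Milnor number mu = 8.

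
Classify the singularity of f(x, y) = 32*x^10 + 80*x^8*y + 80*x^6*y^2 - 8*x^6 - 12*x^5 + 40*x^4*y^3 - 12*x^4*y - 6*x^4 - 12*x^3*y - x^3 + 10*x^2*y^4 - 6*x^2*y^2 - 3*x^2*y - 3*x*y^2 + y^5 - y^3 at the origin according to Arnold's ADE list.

E8

The Hessian of f at 0 has rank 0. Corank 2; j^3 = -(x + y)^3 is a perfect cube, so E-series; the 5-jet and mu = 8 give E_8.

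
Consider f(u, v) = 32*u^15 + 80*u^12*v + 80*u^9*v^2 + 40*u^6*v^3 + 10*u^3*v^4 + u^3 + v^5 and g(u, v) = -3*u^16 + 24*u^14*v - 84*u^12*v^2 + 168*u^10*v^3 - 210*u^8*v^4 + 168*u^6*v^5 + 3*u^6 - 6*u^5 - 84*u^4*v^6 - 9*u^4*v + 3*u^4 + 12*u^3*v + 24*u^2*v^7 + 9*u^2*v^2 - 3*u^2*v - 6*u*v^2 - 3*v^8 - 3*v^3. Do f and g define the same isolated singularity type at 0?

The Hessian of f at 0 is [[0, 0], [0, 0]] with rank 0, so corank 2. A Groebner basis of the Jacobian ideal J(f) in C{u,v} is {v^4, u^2}; counting standard monomials gives mu = 8. Corank 2; j^3 = u^3 is a perfect cube, so E-series; the 5-jet and mu = 8 give E_8. The Hessian of g at 0 is [[0, 0], [0, 0]] with rank 0, so corank 2. A Groebner basis of the Jacobian ideal J(g) in C{u,v} is {u^4 - u^3 - u*v - v^2, 9*u^3/8 - u^2/8 + u*v^3 + 6*u*v^2 + 31*u*v/8 + 3*v^3 + 4*v^2, -7*u^3/2 + u^2/2 - 14*u*v^2 - 21*u*v/2 + v^4 - 6*v^3 - 11*v^2, u^2*v - u*v - v^2}; counting standard monomials gives mu = 9. Corank 2; j^3 = -3*v*(u + v)^2 has shape L^2 M (L != M), so D-series; mu = 9 gives D_9. f is E_8 but g is D_9, hence not right-equivalent.

No.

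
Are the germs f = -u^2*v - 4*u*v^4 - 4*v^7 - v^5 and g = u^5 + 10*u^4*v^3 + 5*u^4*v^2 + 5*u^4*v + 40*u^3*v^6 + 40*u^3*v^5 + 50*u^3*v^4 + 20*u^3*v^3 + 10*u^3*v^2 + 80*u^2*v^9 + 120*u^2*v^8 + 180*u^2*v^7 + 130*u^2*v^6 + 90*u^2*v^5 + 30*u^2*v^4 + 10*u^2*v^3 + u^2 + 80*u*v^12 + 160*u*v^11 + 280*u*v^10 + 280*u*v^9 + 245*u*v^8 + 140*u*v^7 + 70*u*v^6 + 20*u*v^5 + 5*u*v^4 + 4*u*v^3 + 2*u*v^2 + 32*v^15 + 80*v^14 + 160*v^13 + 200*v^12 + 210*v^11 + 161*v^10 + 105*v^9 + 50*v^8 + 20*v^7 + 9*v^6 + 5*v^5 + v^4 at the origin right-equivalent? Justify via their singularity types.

No.

The Hessian of f at 0 is [[0, 0], [0, 0]] with rank 0, so corank 2. A Groebner basis of the Jacobian ideal J(f) in C{u,v} is {u*v/2 + v^4, u*v^2, u^2 - 5*u*v/2}; counting standard monomials gives mu = 6. Corank 2; j^3 = -u^2*v has shape L^2 M (L != M), so D-series; mu = 6 gives D_6. The Hessian of g at 0 is [[2, 0], [0, 0]] with rank 1, so corank 1. A Groebner basis of the Jacobian ideal J(g) in C{u,v} is {u/2 + v^3 + v^2/2, u^2, u*v - u/2 - v^2/2}; counting standard monomials gives mu = 4. Corank 1: A-series; mu = 4 gives A_4. f is D_6 but g is A_4, hence not right-equivalent.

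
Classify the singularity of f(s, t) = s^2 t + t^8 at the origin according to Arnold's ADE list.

D_{9}

The Hessian of f at 0 is [[0, 0], [0, 0]] with rank 0, so corank 2. A Groebner basis of the Jacobian ideal J(f) in C{s,t} is {s^2/8 + t^7, s^3, s*t}; counting standard monomials gives mu = 9. Corank 2; j^3 = s^2*t has shape L^2 M (L != M), so D-series; mu = 9 gives D_9.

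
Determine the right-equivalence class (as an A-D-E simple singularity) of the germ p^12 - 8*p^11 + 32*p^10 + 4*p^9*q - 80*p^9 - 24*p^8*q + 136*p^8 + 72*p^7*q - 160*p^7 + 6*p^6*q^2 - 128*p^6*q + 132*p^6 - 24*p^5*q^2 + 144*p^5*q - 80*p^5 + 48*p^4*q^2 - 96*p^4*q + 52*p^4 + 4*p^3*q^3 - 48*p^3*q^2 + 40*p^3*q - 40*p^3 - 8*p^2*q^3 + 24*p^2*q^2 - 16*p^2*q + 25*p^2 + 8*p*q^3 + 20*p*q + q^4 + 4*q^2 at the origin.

The Hessian of f at 0 is [[50, 20], [20, 8]] with rank 1, so corank 1. A Groebner basis of the Jacobian ideal J(f) in C{p,q} is {p^2 - 5*p/4 - q/2, p*q + 25*p/8 + 5*q/4, -125*p/16 + q^2 - 25*q/8}; counting standard monomials gives mu = 3. Corank 1: A-series; mu = 3 gives A_3.

A_3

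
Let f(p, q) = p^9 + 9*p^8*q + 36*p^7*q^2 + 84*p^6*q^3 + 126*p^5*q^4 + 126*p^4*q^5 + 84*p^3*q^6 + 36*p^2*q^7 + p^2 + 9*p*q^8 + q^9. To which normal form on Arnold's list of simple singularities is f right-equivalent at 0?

The Hessian of f at 0 has rank 1. Corank 1: A-series; mu = 8 gives A_8.

A_{8}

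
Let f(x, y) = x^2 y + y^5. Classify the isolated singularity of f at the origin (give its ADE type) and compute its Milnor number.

The Hessian of f at 0 has rank 0. Corank 2; j^3 = x^2*y has shape L^2 M (L != M), so D-series; mu = 6 gives D_6.

Type D_6, Milnor number mu = 6.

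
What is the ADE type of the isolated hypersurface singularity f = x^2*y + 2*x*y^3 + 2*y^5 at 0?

D6

The Hessian of f at 0 has rank 0. Corank 2; j^3 = x^2*y has shape L^2 M (L != M), so D-series; mu = 6 gives D_6.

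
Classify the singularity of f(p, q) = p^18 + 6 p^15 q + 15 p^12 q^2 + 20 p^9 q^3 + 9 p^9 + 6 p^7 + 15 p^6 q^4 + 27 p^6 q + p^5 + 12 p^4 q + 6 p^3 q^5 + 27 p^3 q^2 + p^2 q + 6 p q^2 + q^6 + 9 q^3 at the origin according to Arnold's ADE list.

The Hessian of f at 0 has rank 0. Corank 2; j^3 = q*(p + 3*q)^2 has shape L^2 M (L != M), so D-series; mu = 7 gives D_7.

D_7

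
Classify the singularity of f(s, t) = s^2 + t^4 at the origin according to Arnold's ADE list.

The Hessian of f at 0 has rank 1. Corank 1: A-series; mu = 3 gives A_3.

A3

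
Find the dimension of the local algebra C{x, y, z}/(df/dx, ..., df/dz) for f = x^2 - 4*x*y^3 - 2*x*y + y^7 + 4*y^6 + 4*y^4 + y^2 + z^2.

6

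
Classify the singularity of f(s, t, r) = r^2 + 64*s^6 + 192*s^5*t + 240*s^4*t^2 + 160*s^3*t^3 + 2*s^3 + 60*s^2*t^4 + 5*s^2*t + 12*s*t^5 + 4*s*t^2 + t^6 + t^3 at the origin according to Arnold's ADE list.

The Hessian of f at 0 is [[0, 0, 0], [0, 0, 0], [0, 0, 2]] with rank 1, so corank 2. A Groebner basis of the Jacobian ideal J(f) in C{s,t,r} is {-s*t/12 + t^5 - t^2/12, s*t^2 + t^3, s^2 + 3*s*t/2 + t^2/2, r}; counting standard monomials gives mu = 7. Corank 2; j^3 = (s + t)^2*(2*s + t) has shape L^2 M (L != M), so D-series; mu = 7 gives D_7.

D7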